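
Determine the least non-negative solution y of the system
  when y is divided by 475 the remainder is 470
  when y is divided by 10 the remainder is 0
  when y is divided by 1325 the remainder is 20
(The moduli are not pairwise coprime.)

Combine the congruences pairwise.
gcd(475, 10) = 5 and 5 | (0 − 470), so the pair is consistent; merging gives y ≡ 470 (mod 950), where 950 = lcm(475, 10).
gcd(950, 1325) = 25 and 25 | (20 − 470), so the pair is consistent; merging gives y ≡ 31820 (mod 50350), where 50350 = lcm(950, 1325).
The solution is unique modulo lcm(475, 10, 1325) = 50350.

31820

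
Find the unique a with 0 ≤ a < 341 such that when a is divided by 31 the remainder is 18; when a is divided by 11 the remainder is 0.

From a ≡ 18 (mod 31) write a = 18 + 31t. Substituting into a ≡ 0 (mod 11) gives 31t ≡ 4 (mod 11), and since 9⁻¹ ≡ 5 (mod 11), t ≡ 9. Hence a ≡ 18 + 31·9 = 297 (mod 341).

297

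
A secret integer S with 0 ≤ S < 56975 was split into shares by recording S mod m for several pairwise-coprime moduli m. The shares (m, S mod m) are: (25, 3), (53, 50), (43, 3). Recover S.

The moduli are pairwise coprime; N = 25·53·43 = 56975.
N/25 = 2279; 2279 ≡ 4 (mod 25); 4·19 ≡ 1, so inverse 19.
N/53 = 1075; 1075 ≡ 15 (mod 53); 15·46 ≡ 1, so inverse 46.
N/43 = 1325; 1325 ≡ 35 (mod 43); 35·16 ≡ 1, so inverse 16.
S ≡ 3·2279·19 + 50·1075·46 + 3·1325·16 = 2666003.
2666003 mod 56975 = 45153.

45153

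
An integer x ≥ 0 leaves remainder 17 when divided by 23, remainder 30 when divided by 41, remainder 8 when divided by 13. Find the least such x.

From x ≡ 17 (mod 23) write x = 17 + 23t. Substituting into x ≡ 30 (mod 41) gives 23t ≡ 13 (mod 41), and since 23⁻¹ ≡ 25 (mod 41), t ≡ 38. Hence x ≡ 17 + 23·38 = 891 (mod 943).
From x ≡ 891 (mod 943) write x = 891 + 943t. Substituting into x ≡ 8 (mod 13) gives 943t ≡ 1 (mod 13), and since 7⁻¹ ≡ 2 (mod 13), t ≡ 2. Hence x ≡ 891 + 943·2 = 2777 (mod 12259).

2777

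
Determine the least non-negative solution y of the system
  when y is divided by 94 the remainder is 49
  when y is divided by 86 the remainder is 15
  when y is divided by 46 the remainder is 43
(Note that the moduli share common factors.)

75437

gcd(94, 86) = 2 and 2 | (15 − 49), so the pair is consistent; merging gives y ≡ 2681 (mod 4042), where 4042 = lcm(94, 86).
gcd(4042, 46) = 2 and 2 | (43 − 2681), so the pair is consistent; merging gives y ≡ 75437 (mod 92966), where 92966 = lcm(4042, 46).
The solution is unique modulo lcm(94, 86, 46) = 92966.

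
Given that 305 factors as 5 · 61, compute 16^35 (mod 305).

Mod 5: 16 ≡ 1; by Fermat, exponent reduces to 35 mod 4 = 3; 1^3 ≡ 1 (mod 5).
Mod 61: 16 ≡ 16; 16^35 ≡ 47 (mod 61).
Combine by CRT: x ≡ 1 (mod 5), x ≡ 47 (mod 61) ⇒ x ≡ 291 (mod 305).

291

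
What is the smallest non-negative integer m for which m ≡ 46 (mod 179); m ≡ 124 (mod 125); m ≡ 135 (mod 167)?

The moduli are pairwise coprime; N = 179·125·167 = 3736625.
N/179 = 20875; 20875 ≡ 111 (mod 179); 111·50 ≡ 1, so inverse 50.
N/125 = 29893; 29893 ≡ 18 (mod 125); 18·7 ≡ 1, so inverse 7.
N/167 = 22375; 22375 ≡ 164 (mod 167); 164·111 ≡ 1, so inverse 111.
m ≡ 46·20875·50 + 124·29893·7 + 135·22375·111 = 409248999.
409248999 mod 3736625 = 1956874.

1956874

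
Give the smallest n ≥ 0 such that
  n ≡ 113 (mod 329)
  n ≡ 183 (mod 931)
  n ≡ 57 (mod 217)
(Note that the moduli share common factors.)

56043

Combine the congruences pairwise.
gcd(329, 931) = 7 and 7 | (183 − 113), so the pair is consistent; merging gives n ≡ 12286 (mod 43757), where 43757 = lcm(329, 931).
gcd(43757, 217) = 7 and 7 | (57 − 12286), so the pair is consistent; merging gives n ≡ 56043 (mod 1356467), where 1356467 = lcm(43757, 217).
The solution is unique modulo lcm(329, 931, 217) = 1356467.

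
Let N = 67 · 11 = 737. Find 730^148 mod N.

Mod 67: 730 ≡ 60; by Fermat, exponent reduces to 148 mod 66 = 16; 60^16 ≡ 35 (mod 67).
Mod 11: 730 ≡ 4; by Fermat, exponent reduces to 148 mod 10 = 8; 4^8 ≡ 9 (mod 11).
Combine by CRT: x ≡ 35 (mod 67), x ≡ 9 (mod 11) ⇒ x ≡ 504 (mod 737).

504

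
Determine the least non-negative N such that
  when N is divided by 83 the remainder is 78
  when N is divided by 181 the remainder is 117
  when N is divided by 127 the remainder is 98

873985

The moduli are pairwise coprime; M = 83·181·127 = 1907921.
M/83 = 22987; 22987 ≡ 79 (mod 83); 79·62 ≡ 1, so inverse 62.
M/181 = 10541; 10541 ≡ 43 (mod 181); 43·80 ≡ 1, so inverse 80.
M/127 = 15023; 15023 ≡ 37 (mod 127); 37·103 ≡ 1, so inverse 103.
N ≡ 78·22987·62 + 117·10541·80 + 98·15023·103 = 361471054.
361471054 mod 1907921 = 873985.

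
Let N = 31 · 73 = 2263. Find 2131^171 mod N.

1511

Mod 31: 2131 ≡ 23; by Fermat, exponent reduces to 171 mod 30 = 21; 23^21 ≡ 23 (mod 31).
Mod 73: 2131 ≡ 14; by Fermat, exponent reduces to 171 mod 72 = 27; 14^27 ≡ 51 (mod 73).
Combine by CRT: x ≡ 23 (mod 31), x ≡ 51 (mod 73) ⇒ x ≡ 1511 (mod 2263).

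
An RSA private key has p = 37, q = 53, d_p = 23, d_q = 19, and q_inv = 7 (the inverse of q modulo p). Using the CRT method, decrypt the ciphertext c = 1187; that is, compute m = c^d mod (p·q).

798

m₁ = c^(d_p) mod p: c ≡ 3 (mod 37), and 3^23 mod 37 = 21.
m₂ = c^(d_q) mod q: c ≡ 21 (mod 53), and 21^19 mod 53 = 3.
h = q_inv·(m₁ − m₂) mod p = 7·(21 − 3) mod 37 = 15.
m = m₂ + h·q = 3 + 15·53 = 798.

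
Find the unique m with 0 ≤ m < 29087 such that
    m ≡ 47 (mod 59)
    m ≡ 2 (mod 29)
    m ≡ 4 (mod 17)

28190

The moduli are pairwise coprime; N = 59·29·17 = 29087.
N/59 = 493; 493 ≡ 21 (mod 59); 21·45 ≡ 1, so inverse 45.
N/29 = 1003; 1003 ≡ 17 (mod 29); 17·12 ≡ 1, so inverse 12.
N/17 = 1711; 1711 ≡ 11 (mod 17); 11·14 ≡ 1, so inverse 14.
m ≡ 47·493·45 + 2·1003·12 + 4·1711·14 = 1162583.
1162583 mod 29087 = 28190.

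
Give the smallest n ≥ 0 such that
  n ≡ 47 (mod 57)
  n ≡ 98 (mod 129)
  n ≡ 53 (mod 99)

40346

gcd(57, 129) = 3 and 3 | (98 − 47), so the pair is consistent; merging gives n ≡ 1130 (mod 2451), where 2451 = lcm(57, 129).
gcd(2451, 99) = 3 and 3 | (53 − 1130), so the pair is consistent; merging gives n ≡ 40346 (mod 80883), where 80883 = lcm(2451, 99).
The solution is unique modulo lcm(57, 129, 99) = 80883.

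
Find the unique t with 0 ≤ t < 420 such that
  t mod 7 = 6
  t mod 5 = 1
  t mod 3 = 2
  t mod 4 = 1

41

The moduli are pairwise coprime; N = 7·5·3·4 = 420.
N/7 = 60; 60 ≡ 4 (mod 7); 4·2 ≡ 1, so inverse 2.
N/5 = 84; 84 ≡ 4 (mod 5); 4·4 ≡ 1, so inverse 4.
N/3 = 140; 140 ≡ 2 (mod 3); 2·2 ≡ 1, so inverse 2.
N/4 = 105; 105 ≡ 1 (mod 4), inverse 1.
t ≡ 6·60·2 + 1·84·4 + 2·140·2 + 1·105·1 = 1721.
1721 mod 420 = 41.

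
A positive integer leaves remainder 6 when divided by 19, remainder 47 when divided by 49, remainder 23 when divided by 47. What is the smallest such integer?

Combine the congruences pairwise.
From x ≡ 6 (mod 19) write x = 6 + 19t. Substituting into x ≡ 47 (mod 49) gives 19t ≡ 41 (mod 49), and since 19⁻¹ ≡ 31 (mod 49), t ≡ 46. Hence x ≡ 6 + 19·46 = 880 (mod 931).
From x ≡ 880 (mod 931) write x = 880 + 931t. Substituting into x ≡ 23 (mod 47) gives 931t ≡ 36 (mod 47), and since 38⁻¹ ≡ 26 (mod 47), t ≡ 43. Hence x ≡ 880 + 931·43 = 40913 (mod 43757).

40913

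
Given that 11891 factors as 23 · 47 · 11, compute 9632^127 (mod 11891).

Mod 23: 9632 ≡ 18; by Fermat, exponent reduces to 127 mod 22 = 17; 18^17 ≡ 8 (mod 23).
Mod 47: 9632 ≡ 44; by Fermat, exponent reduces to 127 mod 46 = 35; 44^35 ≡ 35 (mod 47).
Mod 11: 9632 ≡ 7; by Fermat, exponent reduces to 127 mod 10 = 7; 7^7 ≡ 6 (mod 11).
Combine by CRT: x ≡ 8 (mod 23), x ≡ 35 (mod 47), x ≡ 6 (mod 11) ⇒ x ≡ 9576 (mod 11891).

9576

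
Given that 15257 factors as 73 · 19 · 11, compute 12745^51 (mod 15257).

Mod 73: 12745 ≡ 43; 43^51 ≡ 10 (mod 73).
Mod 19: 12745 ≡ 15; by Fermat, exponent reduces to 51 mod 18 = 15; 15^15 ≡ 8 (mod 19).
Mod 11: 12745 ≡ 7; by Fermat, exponent reduces to 51 mod 10 = 1; 7^1 ≡ 7 (mod 11).
Combine by CRT: x ≡ 10 (mod 73), x ≡ 8 (mod 19), x ≡ 7 (mod 11) ⇒ x ≡ 4682 (mod 15257).

4682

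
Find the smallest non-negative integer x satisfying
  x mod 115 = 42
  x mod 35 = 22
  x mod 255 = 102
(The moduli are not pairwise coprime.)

15912

Combine the congruences pairwise.
gcd(115, 35) = 5 and 5 | (22 − 42), so the pair is consistent; merging gives x ≡ 617 (mod 805), where 805 = lcm(115, 35).
gcd(805, 255) = 5 and 5 | (102 − 617), so the pair is consistent; merging gives x ≡ 15912 (mod 41055), where 41055 = lcm(805, 255).
The solution is unique modulo lcm(115, 35, 255) = 41055.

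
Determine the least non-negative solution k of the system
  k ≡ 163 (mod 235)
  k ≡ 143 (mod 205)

gcd(235, 205) = 5 and 5 | (143 − 163), so the pair is consistent; merging gives k ≡ 3218 (mod 9635), where 9635 = lcm(235, 205).
The solution is unique modulo lcm(235, 205) = 9635.

3218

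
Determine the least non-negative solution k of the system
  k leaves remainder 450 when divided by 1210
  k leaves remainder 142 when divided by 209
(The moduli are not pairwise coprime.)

gcd(1210, 209) = 11 and 11 | (142 − 450), so the pair is consistent; merging gives k ≡ 8920 (mod 22990), where 22990 = lcm(1210, 209).
The solution is unique modulo lcm(1210, 209) = 22990.

8920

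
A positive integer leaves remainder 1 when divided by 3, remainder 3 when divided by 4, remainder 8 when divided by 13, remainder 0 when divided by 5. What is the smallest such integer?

775

From m ≡ 1 (mod 3) write m = 1 + 3t. Substituting into m ≡ 3 (mod 4) gives 3t ≡ 2 (mod 4), and since 3⁻¹ ≡ 3 (mod 4), t ≡ 2. Hence m ≡ 1 + 3·2 = 7 (mod 12).
From m ≡ 7 (mod 12) write m = 7 + 12t. Substituting into m ≡ 8 (mod 13) gives 12t ≡ 1 (mod 13), and since 12⁻¹ ≡ 12 (mod 13), t ≡ 12. Hence m ≡ 7 + 12·12 = 151 (mod 156).
From m ≡ 151 (mod 156) write m = 151 + 156t. Substituting into m ≡ 0 (mod 5) gives 156t ≡ 4 (mod 5), and since 1⁻¹ ≡ 1 (mod 5), t ≡ 4. Hence m ≡ 151 + 156·4 = 775 (mod 780).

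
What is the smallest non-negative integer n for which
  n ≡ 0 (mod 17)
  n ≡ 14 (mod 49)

Combine the congruences pairwise.
From n ≡ 0 (mod 17) write n = 0 + 17t. Substituting into n ≡ 14 (mod 49) gives 17t ≡ 14 (mod 49), and since 17⁻¹ ≡ 26 (mod 49), t ≡ 21. Hence n ≡ 0 + 17·21 = 357 (mod 833).

357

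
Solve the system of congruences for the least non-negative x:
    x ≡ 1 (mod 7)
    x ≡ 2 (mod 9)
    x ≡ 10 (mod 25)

785

From x ≡ 1 (mod 7) write x = 1 + 7t. Substituting into x ≡ 2 (mod 9) gives 7t ≡ 1 (mod 9), and since 7⁻¹ ≡ 4 (mod 9), t ≡ 4. Hence x ≡ 1 + 7·4 = 29 (mod 63).
From x ≡ 29 (mod 63) write x = 29 + 63t. Substituting into x ≡ 10 (mod 25) gives 63t ≡ 6 (mod 25), and since 13⁻¹ ≡ 2 (mod 25), t ≡ 12. Hence x ≡ 29 + 63·12 = 785 (mod 1575).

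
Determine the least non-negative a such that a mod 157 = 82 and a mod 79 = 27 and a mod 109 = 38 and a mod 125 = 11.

The moduli are pairwise coprime; N = 157·79·109·125 = 168990875.
N/157 = 1076375; 1076375 ≡ 140 (mod 157); 140·120 ≡ 1, so inverse 120.
N/79 = 2139125; 2139125 ≡ 42 (mod 79); 42·32 ≡ 1, so inverse 32.
N/109 = 1550375; 1550375 ≡ 68 (mod 109); 68·101 ≡ 1, so inverse 101.
N/125 = 1351927; 1351927 ≡ 52 (mod 125); 52·113 ≡ 1, so inverse 113.
a ≡ 82·1076375·120 + 27·2139125·32 + 38·1550375·101 + 11·1351927·113 = 20070518511.
20070518511 mod 168990875 = 129595261.

129595261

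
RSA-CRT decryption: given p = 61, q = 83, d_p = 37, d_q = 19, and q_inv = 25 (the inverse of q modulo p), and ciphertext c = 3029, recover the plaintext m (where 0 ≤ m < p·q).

m₁ = c^(d_p) mod p: c ≡ 40 (mod 61), and 40^37 mod 61 = 40.
m₂ = c^(d_q) mod q: c ≡ 41 (mod 83), and 41^19 mod 83 = 65.
h = q_inv·(m₁ − m₂) mod p = 25·(40 − 65) mod 61 = 46.
m = m₂ + h·q = 65 + 46·83 = 3883.

3883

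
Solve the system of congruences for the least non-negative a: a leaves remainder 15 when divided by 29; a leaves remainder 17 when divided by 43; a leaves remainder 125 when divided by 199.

The moduli are pairwise coprime; N = 29·43·199 = 248153.
N/29 = 8557; 8557 ≡ 2 (mod 29); 2·15 ≡ 1, so inverse 15.
N/43 = 5771; 5771 ≡ 9 (mod 43); 9·24 ≡ 1, so inverse 24.
N/199 = 1247; 1247 ≡ 53 (mod 199); 53·184 ≡ 1, so inverse 184.
a ≡ 15·8557·15 + 17·5771·24 + 125·1247·184 = 32960893.
32960893 mod 248153 = 204697.

204697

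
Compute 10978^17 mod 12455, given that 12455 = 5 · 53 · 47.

5178

Mod 5: 10978 ≡ 3; by Fermat, exponent reduces to 17 mod 4 = 1; 3^1 ≡ 3 (mod 5).
Mod 53: 10978 ≡ 7; 7^17 ≡ 37 (mod 53).
Mod 47: 10978 ≡ 27; 27^17 ≡ 8 (mod 47).
Combine by CRT: x ≡ 3 (mod 5), x ≡ 37 (mod 53), x ≡ 8 (mod 47) ⇒ x ≡ 5178 (mod 12455).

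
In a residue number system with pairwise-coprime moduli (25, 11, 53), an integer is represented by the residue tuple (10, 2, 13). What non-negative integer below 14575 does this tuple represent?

5260

From x ≡ 10 (mod 25) write x = 10 + 25t. Substituting into x ≡ 2 (mod 11) gives 25t ≡ 3 (mod 11), and since 3⁻¹ ≡ 4 (mod 11), t ≡ 1. Hence x ≡ 10 + 25·1 = 35 (mod 275).
From x ≡ 35 (mod 275) write x = 35 + 275t. Substituting into x ≡ 13 (mod 53) gives 275t ≡ 31 (mod 53), and since 10⁻¹ ≡ 16 (mod 53), t ≡ 19. Hence x ≡ 35 + 275·19 = 5260 (mod 14575).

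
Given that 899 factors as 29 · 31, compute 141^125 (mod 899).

Mod 29: 141 ≡ 25; by Fermat, exponent reduces to 125 mod 28 = 13; 25^13 ≡ 7 (mod 29).
Mod 31: 141 ≡ 17; by Fermat, exponent reduces to 125 mod 30 = 5; 17^5 ≡ 26 (mod 31).
Combine by CRT: x ≡ 7 (mod 29), x ≡ 26 (mod 31) ⇒ x ≡ 181 (mod 899).

181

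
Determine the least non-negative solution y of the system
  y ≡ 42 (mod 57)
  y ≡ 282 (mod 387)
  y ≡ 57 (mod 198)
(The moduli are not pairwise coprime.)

Combine the congruences pairwise.
gcd(57, 387) = 3 and 3 | (282 − 42), so the pair is consistent; merging gives y ≡ 669 (mod 7353), where 7353 = lcm(57, 387).
gcd(7353, 198) = 9 and 9 | (57 − 669), so the pair is consistent; merging gives y ≡ 103611 (mod 161766), where 161766 = lcm(7353, 198).
The solution is unique modulo lcm(57, 387, 198) = 161766.

103611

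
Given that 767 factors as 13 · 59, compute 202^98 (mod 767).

400

Mod 13: 202 ≡ 7; by Fermat, exponent reduces to 98 mod 12 = 2; 7^2 ≡ 10 (mod 13).
Mod 59: 202 ≡ 25; by Fermat, exponent reduces to 98 mod 58 = 40; 25^40 ≡ 46 (mod 59).
Combine by CRT: x ≡ 10 (mod 13), x ≡ 46 (mod 59) ⇒ x ≡ 400 (mod 767).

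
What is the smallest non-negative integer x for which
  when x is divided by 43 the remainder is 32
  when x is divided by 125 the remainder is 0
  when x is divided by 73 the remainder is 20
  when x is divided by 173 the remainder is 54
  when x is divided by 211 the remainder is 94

The moduli are pairwise coprime; N = 43·125·73·173·211 = 14322864625.
N/43 = 333089875; 333089875 ≡ 7 (mod 43); 7·37 ≡ 1, so inverse 37.
N/125 = 114582917; 114582917 ≡ 42 (mod 125); 42·3 ≡ 1, so inverse 3.
N/73 = 196203625; 196203625 ≡ 65 (mod 73); 65·9 ≡ 1, so inverse 9.
N/173 = 82791125; 82791125 ≡ 72 (mod 173); 72·161 ≡ 1, so inverse 161.
N/211 = 67880875; 67880875 ≡ 65 (mod 211); 65·13 ≡ 1, so inverse 13.
x ≡ 32·333089875·37 + 0·114582917·3 + 20·196203625·9 + 54·82791125·161 + 94·67880875·13 = 1232431534500.
1232431534500 mod 14322864625 = 665176750.

665176750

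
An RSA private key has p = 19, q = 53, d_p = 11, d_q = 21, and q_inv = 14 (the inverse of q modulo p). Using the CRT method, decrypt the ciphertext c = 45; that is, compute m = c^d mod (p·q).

125

m₁ = c^(d_p) mod p: c ≡ 7 (mod 19), and 7^11 mod 19 = 11.
m₂ = c^(d_q) mod q: c ≡ 45 (mod 53), and 45^21 mod 53 = 19.
h = q_inv·(m₁ − m₂) mod p = 14·(11 − 19) mod 19 = 2.
m = m₂ + h·q = 19 + 2·53 = 125.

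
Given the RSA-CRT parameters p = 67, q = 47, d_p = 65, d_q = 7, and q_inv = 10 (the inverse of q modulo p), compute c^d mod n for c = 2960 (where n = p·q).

1033

m₁ = c^(d_p) mod p: c ≡ 12 (mod 67), and 12^65 mod 67 = 28.
m₂ = c^(d_q) mod q: c ≡ 46 (mod 47), and 46^7 mod 47 = 46.
h = q_inv·(m₁ − m₂) mod p = 10·(28 − 46) mod 67 = 21.
m = m₂ + h·q = 46 + 21·47 = 1033.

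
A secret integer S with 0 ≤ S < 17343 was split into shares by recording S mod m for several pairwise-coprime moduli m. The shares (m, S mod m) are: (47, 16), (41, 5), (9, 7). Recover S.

The moduli are pairwise coprime; N = 47·41·9 = 17343.
N/47 = 369; 369 ≡ 40 (mod 47); 40·20 ≡ 1, so inverse 20.
N/41 = 423; 423 ≡ 13 (mod 41); 13·19 ≡ 1, so inverse 19.
N/9 = 1927; 1927 ≡ 1 (mod 9), inverse 1.
S ≡ 16·369·20 + 5·423·19 + 7·1927·1 = 171754.
171754 mod 17343 = 15667.

15667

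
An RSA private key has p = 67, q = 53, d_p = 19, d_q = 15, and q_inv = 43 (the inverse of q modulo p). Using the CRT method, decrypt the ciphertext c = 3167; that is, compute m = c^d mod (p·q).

m₁ = c^(d_p) mod p: c ≡ 18 (mod 67), and 18^19 mod 67 = 57.
m₂ = c^(d_q) mod q: c ≡ 40 (mod 53), and 40^15 mod 53 = 43.
h = q_inv·(m₁ − m₂) mod p = 43·(57 − 43) mod 67 = 66.
m = m₂ + h·q = 43 + 66·53 = 3541.

3541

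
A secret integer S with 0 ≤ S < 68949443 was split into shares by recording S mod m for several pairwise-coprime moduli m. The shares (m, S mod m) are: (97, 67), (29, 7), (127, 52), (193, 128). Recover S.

Combine the congruences pairwise.
From S ≡ 67 (mod 97) write S = 67 + 97t. Substituting into S ≡ 7 (mod 29) gives 97t ≡ 27 (mod 29), and since 10⁻¹ ≡ 3 (mod 29), t ≡ 23. Hence S ≡ 67 + 97·23 = 2298 (mod 2813).
From S ≡ 2298 (mod 2813) write S = 2298 + 2813t. Substituting into S ≡ 52 (mod 127) gives 2813t ≡ 40 (mod 127), and since 19⁻¹ ≡ 107 (mod 127), t ≡ 89. Hence S ≡ 2298 + 2813·89 = 252655 (mod 357251).
From S ≡ 252655 (mod 357251) write S = 252655 + 357251t. Substituting into S ≡ 128 (mod 193) gives 357251t ≡ 110 (mod 193), and since 8⁻¹ ≡ 169 (mod 193), t ≡ 62. Hence S ≡ 252655 + 357251·62 = 22402217 (mod 68949443).

22402217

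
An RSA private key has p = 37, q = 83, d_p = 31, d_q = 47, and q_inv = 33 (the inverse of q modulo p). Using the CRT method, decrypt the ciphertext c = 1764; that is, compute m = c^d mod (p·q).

1723

m₁ = c^(d_p) mod p: c ≡ 25 (mod 37), and 25^31 mod 37 = 21.
m₂ = c^(d_q) mod q: c ≡ 21 (mod 83), and 21^47 mod 83 = 63.
h = q_inv·(m₁ − m₂) mod p = 33·(21 − 63) mod 37 = 20.
m = m₂ + h·q = 63 + 20·83 = 1723.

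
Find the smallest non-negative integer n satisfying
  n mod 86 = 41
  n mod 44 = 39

127

Combine the congruences pairwise.
gcd(86, 44) = 2 and 2 | (39 − 41), so the pair is consistent; merging gives n ≡ 127 (mod 1892), where 1892 = lcm(86, 44).
The solution is unique modulo lcm(86, 44) = 1892.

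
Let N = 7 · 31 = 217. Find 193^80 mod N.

191

Mod 7: 193 ≡ 4; by Fermat, exponent reduces to 80 mod 6 = 2; 4^2 ≡ 2 (mod 7).
Mod 31: 193 ≡ 7; by Fermat, exponent reduces to 80 mod 30 = 20; 7^20 ≡ 5 (mod 31).
Combine by CRT: x ≡ 2 (mod 7), x ≡ 5 (mod 31) ⇒ x ≡ 191 (mod 217).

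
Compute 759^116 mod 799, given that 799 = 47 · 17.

Mod 47: 759 ≡ 7; by Fermat, exponent reduces to 116 mod 46 = 24; 7^24 ≡ 7 (mod 47).
Mod 17: 759 ≡ 11; by Fermat, exponent reduces to 116 mod 16 = 4; 11^4 ≡ 4 (mod 17).
Combine by CRT: x ≡ 7 (mod 47), x ≡ 4 (mod 17) ⇒ x ≡ 242 (mod 799).

242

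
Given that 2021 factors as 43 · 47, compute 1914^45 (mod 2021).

Mod 43: 1914 ≡ 22; by Fermat, exponent reduces to 45 mod 42 = 3; 22^3 ≡ 27 (mod 43).
Mod 47: 1914 ≡ 34; 34^45 ≡ 18 (mod 47).
Combine by CRT: x ≡ 27 (mod 43), x ≡ 18 (mod 47) ⇒ x ≡ 629 (mod 2021).

629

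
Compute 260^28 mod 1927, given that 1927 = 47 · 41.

1516

Mod 47: 260 ≡ 25; 25^28 ≡ 12 (mod 47).
Mod 41: 260 ≡ 14; 14^28 ≡ 40 (mod 41).
Combine by CRT: x ≡ 12 (mod 47), x ≡ 40 (mod 41) ⇒ x ≡ 1516 (mod 1927).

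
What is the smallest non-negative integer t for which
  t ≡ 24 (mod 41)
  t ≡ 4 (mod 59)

1951

From t ≡ 24 (mod 41) write t = 24 + 41s. Substituting into t ≡ 4 (mod 59) gives 41s ≡ 39 (mod 59), and since 41⁻¹ ≡ 36 (mod 59), s ≡ 47. Hence t ≡ 24 + 41·47 = 1951 (mod 2419).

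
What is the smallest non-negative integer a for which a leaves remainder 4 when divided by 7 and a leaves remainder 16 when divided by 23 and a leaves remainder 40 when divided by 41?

The moduli are pairwise coprime; N = 7·23·41 = 6601.
N/7 = 943; 943 ≡ 5 (mod 7); 5·3 ≡ 1, so inverse 3.
N/23 = 287; 287 ≡ 11 (mod 23); 11·21 ≡ 1, so inverse 21.
N/41 = 161; 161 ≡ 38 (mod 41); 38·27 ≡ 1, so inverse 27.
a ≡ 4·943·3 + 16·287·21 + 40·161·27 = 281628.
281628 mod 6601 = 4386.

4386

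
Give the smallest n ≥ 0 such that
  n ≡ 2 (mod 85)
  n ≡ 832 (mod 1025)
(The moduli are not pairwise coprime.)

4932

gcd(85, 1025) = 5 and 5 | (832 − 2), so the pair is consistent; merging gives n ≡ 4932 (mod 17425), where 17425 = lcm(85, 1025).
The solution is unique modulo lcm(85, 1025) = 17425.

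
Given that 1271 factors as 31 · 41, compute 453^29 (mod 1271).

266

Mod 31: 453 ≡ 19; 19^29 ≡ 18 (mod 31).
Mod 41: 453 ≡ 2; 2^29 ≡ 20 (mod 41).
Combine by CRT: x ≡ 18 (mod 31), x ≡ 20 (mod 41) ⇒ x ≡ 266 (mod 1271).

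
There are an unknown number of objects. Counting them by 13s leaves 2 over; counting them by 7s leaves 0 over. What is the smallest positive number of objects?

From N ≡ 2 (mod 13) write N = 2 + 13t. Substituting into N ≡ 0 (mod 7) gives 13t ≡ 5 (mod 7), and since 6⁻¹ ≡ 6 (mod 7), t ≡ 2. Hence N ≡ 2 + 13·2 = 28 (mod 91).

28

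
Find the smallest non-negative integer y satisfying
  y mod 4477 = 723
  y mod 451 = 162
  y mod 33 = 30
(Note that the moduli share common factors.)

gcd(4477, 451) = 11 and 11 | (162 − 723), so the pair is consistent; merging gives y ≡ 76832 (mod 183557), where 183557 = lcm(4477, 451).
gcd(183557, 33) = 11 and 11 | (30 − 76832), so the pair is consistent; merging gives y ≡ 443946 (mod 550671), where 550671 = lcm(183557, 33).
The solution is unique modulo lcm(4477, 451, 33) = 550671.

443946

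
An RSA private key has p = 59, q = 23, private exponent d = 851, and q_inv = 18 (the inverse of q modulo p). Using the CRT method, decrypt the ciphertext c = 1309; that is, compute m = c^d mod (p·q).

d_p = d mod (p−1) = 851 mod 58 = 39; d_q = d mod (q−1) = 15.
m₁ = c^(d_p) mod p: c ≡ 11 (mod 59), and 11^39 mod 59 = 52.
m₂ = c^(d_q) mod q: c ≡ 21 (mod 23), and 21^15 mod 23 = 7.
h = q_inv·(m₁ − m₂) mod p = 18·(52 − 7) mod 59 = 43.
m = m₂ + h·q = 7 + 43·23 = 996.

996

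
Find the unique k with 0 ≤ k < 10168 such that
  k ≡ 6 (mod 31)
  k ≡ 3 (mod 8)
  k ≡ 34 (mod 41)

The moduli are pairwise coprime; N = 31·8·41 = 10168.
N/31 = 328; 328 ≡ 18 (mod 31); 18·19 ≡ 1, so inverse 19.
N/8 = 1271; 1271 ≡ 7 (mod 8); 7·7 ≡ 1, so inverse 7.
N/41 = 248; 248 ≡ 2 (mod 41); 2·21 ≡ 1, so inverse 21.
k ≡ 6·328·19 + 3·1271·7 + 34·248·21 = 241155.
241155 mod 10168 = 7291.

7291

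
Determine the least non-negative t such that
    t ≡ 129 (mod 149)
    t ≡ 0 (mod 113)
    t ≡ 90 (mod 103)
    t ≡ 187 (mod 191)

From t ≡ 129 (mod 149) write t = 129 + 149s. Substituting into t ≡ 0 (mod 113) gives 149s ≡ 97 (mod 113), and since 36⁻¹ ≡ 22 (mod 113), s ≡ 100. Hence t ≡ 129 + 149·100 = 15029 (mod 16837).
From t ≡ 15029 (mod 16837) write t = 15029 + 16837s. Substituting into t ≡ 90 (mod 103) gives 16837s ≡ 99 (mod 103), and since 48⁻¹ ≡ 88 (mod 103), s ≡ 60. Hence t ≡ 15029 + 16837·60 = 1025249 (mod 1734211).
From t ≡ 1025249 (mod 1734211) write t = 1025249 + 1734211s. Substituting into t ≡ 187 (mod 191) gives 1734211s ≡ 35 (mod 191), and since 122⁻¹ ≡ 155 (mod 191), s ≡ 77. Hence t ≡ 1025249 + 1734211·77 = 134559496 (mod 331234301).

134559496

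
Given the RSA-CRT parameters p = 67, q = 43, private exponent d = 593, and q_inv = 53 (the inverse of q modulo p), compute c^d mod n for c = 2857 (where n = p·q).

589

d_p = d mod (p−1) = 593 mod 66 = 65; d_q = d mod (q−1) = 5.
m₁ = c^(d_p) mod p: c ≡ 43 (mod 67), and 43^65 mod 67 = 53.
m₂ = c^(d_q) mod q: c ≡ 19 (mod 43), and 19^5 mod 43 = 30.
h = q_inv·(m₁ − m₂) mod p = 53·(53 − 30) mod 67 = 13.
m = m₂ + h·q = 30 + 13·43 = 589.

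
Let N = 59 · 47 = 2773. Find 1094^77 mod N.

Mod 59: 1094 ≡ 32; by Fermat, exponent reduces to 77 mod 58 = 19; 32^19 ≡ 39 (mod 59).
Mod 47: 1094 ≡ 13; by Fermat, exponent reduces to 77 mod 46 = 31; 13^31 ≡ 10 (mod 47).
Combine by CRT: x ≡ 39 (mod 59), x ≡ 10 (mod 47) ⇒ x ≡ 1514 (mod 2773).

1514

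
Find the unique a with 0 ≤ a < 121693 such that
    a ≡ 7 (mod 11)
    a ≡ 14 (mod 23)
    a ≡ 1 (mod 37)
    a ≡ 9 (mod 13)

Combine the congruences pairwise.
From a ≡ 7 (mod 11) write a = 7 + 11t. Substituting into a ≡ 14 (mod 23) gives 11t ≡ 7 (mod 23), and since 11⁻¹ ≡ 21 (mod 23), t ≡ 9. Hence a ≡ 7 + 11·9 = 106 (mod 253).
From a ≡ 106 (mod 253) write a = 106 + 253t. Substituting into a ≡ 1 (mod 37) gives 253t ≡ 6 (mod 37), and since 31⁻¹ ≡ 6 (mod 37), t ≡ 36. Hence a ≡ 106 + 253·36 = 9214 (mod 9361).
From a ≡ 9214 (mod 9361) write a = 9214 + 9361t. Substituting into a ≡ 9 (mod 13) gives 9361t ≡ 12 (mod 13), and since 1⁻¹ ≡ 1 (mod 13), t ≡ 12. Hence a ≡ 9214 + 9361·12 = 121546 (mod 121693).

121546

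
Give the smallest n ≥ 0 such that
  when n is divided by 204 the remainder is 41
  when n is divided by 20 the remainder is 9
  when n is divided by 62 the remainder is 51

19829

gcd(204, 20) = 4 and 4 | (9 − 41), so the pair is consistent; merging gives n ≡ 449 (mod 1020), where 1020 = lcm(204, 20).
gcd(1020, 62) = 2 and 2 | (51 − 449), so the pair is consistent; merging gives n ≡ 19829 (mod 31620), where 31620 = lcm(1020, 62).
The solution is unique modulo lcm(204, 20, 62) = 31620.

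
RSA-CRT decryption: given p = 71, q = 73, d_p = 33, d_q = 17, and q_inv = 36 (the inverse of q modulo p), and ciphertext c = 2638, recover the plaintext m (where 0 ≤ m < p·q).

1251

m₁ = c^(d_p) mod p: c ≡ 11 (mod 71), and 11^33 mod 71 = 44.
m₂ = c^(d_q) mod q: c ≡ 10 (mod 73), and 10^17 mod 73 = 10.
h = q_inv·(m₁ − m₂) mod p = 36·(44 − 10) mod 71 = 17.
m = m₂ + h·q = 10 + 17·73 = 1251.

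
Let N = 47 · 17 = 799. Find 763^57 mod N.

321

Mod 47: 763 ≡ 11; by Fermat, exponent reduces to 57 mod 46 = 11; 11^11 ≡ 39 (mod 47).
Mod 17: 763 ≡ 15; by Fermat, exponent reduces to 57 mod 16 = 9; 15^9 ≡ 15 (mod 17).
Combine by CRT: x ≡ 39 (mod 47), x ≡ 15 (mod 17) ⇒ x ≡ 321 (mod 799).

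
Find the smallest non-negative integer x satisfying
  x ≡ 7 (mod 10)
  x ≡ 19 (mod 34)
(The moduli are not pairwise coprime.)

gcd(10, 34) = 2 and 2 | (19 − 7), so the pair is consistent; merging gives x ≡ 87 (mod 170), where 170 = lcm(10, 34).
The solution is unique modulo lcm(10, 34) = 170.

87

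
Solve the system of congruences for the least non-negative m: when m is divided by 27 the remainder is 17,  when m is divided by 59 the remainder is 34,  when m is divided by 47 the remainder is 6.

1745

Combine the congruences pairwise.
From m ≡ 17 (mod 27) write m = 17 + 27t. Substituting into m ≡ 34 (mod 59) gives 27t ≡ 17 (mod 59), and since 27⁻¹ ≡ 35 (mod 59), t ≡ 5. Hence m ≡ 17 + 27·5 = 152 (mod 1593).
From m ≡ 152 (mod 1593) write m = 152 + 1593t. Substituting into m ≡ 6 (mod 47) gives 1593t ≡ 42 (mod 47), and since 42⁻¹ ≡ 28 (mod 47), t ≡ 1. Hence m ≡ 152 + 1593·1 = 1745 (mod 74871).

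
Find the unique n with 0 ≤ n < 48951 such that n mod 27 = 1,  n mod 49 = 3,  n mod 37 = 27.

3727

From n ≡ 1 (mod 27) write n = 1 + 27t. Substituting into n ≡ 3 (mod 49) gives 27t ≡ 2 (mod 49), and since 27⁻¹ ≡ 20 (mod 49), t ≡ 40. Hence n ≡ 1 + 27·40 = 1081 (mod 1323).
From n ≡ 1081 (mod 1323) write n = 1081 + 1323t. Substituting into n ≡ 27 (mod 37) gives 1323t ≡ 19 (mod 37), and since 28⁻¹ ≡ 4 (mod 37), t ≡ 2. Hence n ≡ 1081 + 1323·2 = 3727 (mod 48951).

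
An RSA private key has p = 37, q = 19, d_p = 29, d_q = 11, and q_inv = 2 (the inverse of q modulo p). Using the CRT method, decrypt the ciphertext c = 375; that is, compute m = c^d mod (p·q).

m₁ = c^(d_p) mod p: c ≡ 5 (mod 37), and 5^29 mod 37 = 35.
m₂ = c^(d_q) mod q: c ≡ 14 (mod 19), and 14^11 mod 19 = 13.
h = q_inv·(m₁ − m₂) mod p = 2·(35 − 13) mod 37 = 7.
m = m₂ + h·q = 13 + 7·19 = 146.

146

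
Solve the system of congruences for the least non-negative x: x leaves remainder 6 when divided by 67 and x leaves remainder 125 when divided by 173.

3758

Combine the congruences pairwise.
From x ≡ 6 (mod 67) write x = 6 + 67t. Substituting into x ≡ 125 (mod 173) gives 67t ≡ 119 (mod 173), and since 67⁻¹ ≡ 31 (mod 173), t ≡ 56. Hence x ≡ 6 + 67·56 = 3758 (mod 11591).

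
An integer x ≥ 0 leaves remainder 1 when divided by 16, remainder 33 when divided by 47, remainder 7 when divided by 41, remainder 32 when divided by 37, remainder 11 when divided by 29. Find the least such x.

24236993

Combine the congruences pairwise.
From x ≡ 1 (mod 16) write x = 1 + 16t. Substituting into x ≡ 33 (mod 47) gives 16t ≡ 32 (mod 47), and since 16⁻¹ ≡ 3 (mod 47), t ≡ 2. Hence x ≡ 1 + 16·2 = 33 (mod 752).
From x ≡ 33 (mod 752) write x = 33 + 752t. Substituting into x ≡ 7 (mod 41) gives 752t ≡ 15 (mod 41), and since 14⁻¹ ≡ 3 (mod 41), t ≡ 4. Hence x ≡ 33 + 752·4 = 3041 (mod 30832).
From x ≡ 3041 (mod 30832) write x = 3041 + 30832t. Substituting into x ≡ 32 (mod 37) gives 30832t ≡ 25 (mod 37), and since 11⁻¹ ≡ 27 (mod 37), t ≡ 9. Hence x ≡ 3041 + 30832·9 = 280529 (mod 1140784).
From x ≡ 280529 (mod 1140784) write x = 280529 + 1140784t. Substituting into x ≡ 11 (mod 29) gives 1140784t ≡ 28 (mod 29), and since 11⁻¹ ≡ 8 (mod 29), t ≡ 21. Hence x ≡ 280529 + 1140784·21 = 24236993 (mod 33082736).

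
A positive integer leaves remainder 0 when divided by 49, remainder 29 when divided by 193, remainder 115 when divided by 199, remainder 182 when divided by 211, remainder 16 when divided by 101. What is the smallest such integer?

8194911655

The moduli are pairwise coprime; M = 49·193·199·211·101 = 40106087273.
M/49 = 818491577; 818491577 ≡ 36 (mod 49); 36·15 ≡ 1, so inverse 15.
M/193 = 207803561; 207803561 ≡ 75 (mod 193); 75·175 ≡ 1, so inverse 175.
M/199 = 201538127; 201538127 ≡ 81 (mod 199); 81·86 ≡ 1, so inverse 86.
M/211 = 190076243; 190076243 ≡ 58 (mod 211); 58·171 ≡ 1, so inverse 171.
M/101 = 397089973; 397089973 ≡ 90 (mod 101); 90·55 ≡ 1, so inverse 55.
n ≡ 0·818491577·15 + 29·207803561·175 + 115·201538127·86 + 182·190076243·171 + 16·397089973·55 = 9312807158991.
9312807158991 mod 40106087273 = 8194911655.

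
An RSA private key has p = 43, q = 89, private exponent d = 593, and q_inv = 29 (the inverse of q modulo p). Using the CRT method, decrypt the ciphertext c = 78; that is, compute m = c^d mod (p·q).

987

d_p = d mod (p−1) = 593 mod 42 = 5; d_q = d mod (q−1) = 65.
m₁ = c^(d_p) mod p: c ≡ 35 (mod 43), and 35^5 mod 43 = 41.
m₂ = c^(d_q) mod q: c ≡ 78 (mod 89), and 78^65 mod 89 = 8.
h = q_inv·(m₁ − m₂) mod p = 29·(41 − 8) mod 43 = 11.
m = m₂ + h·q = 8 + 11·89 = 987.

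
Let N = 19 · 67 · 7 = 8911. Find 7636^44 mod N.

Mod 19: 7636 ≡ 17; by Fermat, exponent reduces to 44 mod 18 = 8; 17^8 ≡ 9 (mod 19).
Mod 67: 7636 ≡ 65; 65^44 ≡ 29 (mod 67).
Mod 7: 7636 ≡ 6; by Fermat, exponent reduces to 44 mod 6 = 2; 6^2 ≡ 1 (mod 7).
Combine by CRT: x ≡ 9 (mod 19), x ≡ 29 (mod 67), x ≡ 1 (mod 7) ⇒ x ≡ 7533 (mod 8911).

7533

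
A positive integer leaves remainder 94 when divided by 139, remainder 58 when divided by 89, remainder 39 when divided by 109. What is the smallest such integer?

From N ≡ 94 (mod 139) write N = 94 + 139t. Substituting into N ≡ 58 (mod 89) gives 139t ≡ 53 (mod 89), and since 50⁻¹ ≡ 73 (mod 89), t ≡ 42. Hence N ≡ 94 + 139·42 = 5932 (mod 12371).
From N ≡ 5932 (mod 12371) write N = 5932 + 12371t. Substituting into N ≡ 39 (mod 109) gives 12371t ≡ 102 (mod 109), and since 54⁻¹ ≡ 107 (mod 109), t ≡ 14. Hence N ≡ 5932 + 12371·14 = 179126 (mod 1348439).

179126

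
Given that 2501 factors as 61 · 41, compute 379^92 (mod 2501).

1084

Mod 61: 379 ≡ 13; by Fermat, exponent reduces to 92 mod 60 = 32; 13^32 ≡ 47 (mod 61).
Mod 41: 379 ≡ 10; by Fermat, exponent reduces to 92 mod 40 = 12; 10^12 ≡ 18 (mod 41).
Combine by CRT: x ≡ 47 (mod 61), x ≡ 18 (mod 41) ⇒ x ≡ 1084 (mod 2501).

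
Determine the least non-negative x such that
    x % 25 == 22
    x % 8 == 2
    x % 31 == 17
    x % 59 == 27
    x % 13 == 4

The moduli are pairwise coprime; N = 25·8·31·59·13 = 4755400.
N/25 = 190216; 190216 ≡ 16 (mod 25); 16·11 ≡ 1, so inverse 11.
N/8 = 594425; 594425 ≡ 1 (mod 8), inverse 1.
N/31 = 153400; 153400 ≡ 12 (mod 31); 12·13 ≡ 1, so inverse 13.
N/59 = 80600; 80600 ≡ 6 (mod 59); 6·10 ≡ 1, so inverse 10.
N/13 = 365800; 365800 ≡ 6 (mod 13); 6·11 ≡ 1, so inverse 11.
x ≡ 22·190216·11 + 2·594425·1 + 17·153400·13 + 27·80600·10 + 4·365800·11 = 118979722.
118979722 mod 4755400 = 94722.

94722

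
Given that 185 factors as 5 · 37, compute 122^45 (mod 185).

147

Mod 5: 122 ≡ 2; by Fermat, exponent reduces to 45 mod 4 = 1; 2^1 ≡ 2 (mod 5).
Mod 37: 122 ≡ 11; by Fermat, exponent reduces to 45 mod 36 = 9; 11^9 ≡ 36 (mod 37).
Combine by CRT: x ≡ 2 (mod 5), x ≡ 36 (mod 37) ⇒ x ≡ 147 (mod 185).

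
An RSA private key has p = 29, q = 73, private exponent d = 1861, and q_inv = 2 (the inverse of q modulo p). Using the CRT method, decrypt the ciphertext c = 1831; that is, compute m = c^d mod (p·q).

457

d_p = d mod (p−1) = 1861 mod 28 = 13; d_q = d mod (q−1) = 61.
m₁ = c^(d_p) mod p: c ≡ 4 (mod 29), and 4^13 mod 29 = 22.
m₂ = c^(d_q) mod q: c ≡ 6 (mod 73), and 6^61 mod 73 = 19.
h = q_inv·(m₁ − m₂) mod p = 2·(22 − 19) mod 29 = 6.
m = m₂ + h·q = 19 + 6·73 = 457.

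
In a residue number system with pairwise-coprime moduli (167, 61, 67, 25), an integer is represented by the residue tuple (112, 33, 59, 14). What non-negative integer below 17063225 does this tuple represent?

12605439

The moduli are pairwise coprime; N = 167·61·67·25 = 17063225.
N/167 = 102175; 102175 ≡ 138 (mod 167); 138·23 ≡ 1, so inverse 23.
N/61 = 279725; 279725 ≡ 40 (mod 61); 40·29 ≡ 1, so inverse 29.
N/67 = 254675; 254675 ≡ 8 (mod 67); 8·42 ≡ 1, so inverse 42.
N/25 = 682529; 682529 ≡ 4 (mod 25); 4·19 ≡ 1, so inverse 19.
x ≡ 112·102175·23 + 33·279725·29 + 59·254675·42 + 14·682529·19 = 1343536989.
1343536989 mod 17063225 = 12605439.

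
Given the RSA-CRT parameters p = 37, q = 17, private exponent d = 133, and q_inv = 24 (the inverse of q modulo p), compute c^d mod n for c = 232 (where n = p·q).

d_p = d mod (p−1) = 133 mod 36 = 25; d_q = d mod (q−1) = 5.
m₁ = c^(d_p) mod p: c ≡ 10 (mod 37), and 10^25 mod 37 = 10.
m₂ = c^(d_q) mod q: c ≡ 11 (mod 17), and 11^5 mod 17 = 10.
h = q_inv·(m₁ − m₂) mod p = 24·(10 − 10) mod 37 = 0.
m = m₂ + h·q = 10 + 0·17 = 10.

10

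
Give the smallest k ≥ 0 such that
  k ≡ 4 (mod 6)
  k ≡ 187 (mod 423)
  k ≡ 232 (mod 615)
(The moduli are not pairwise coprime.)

Combine the congruences pairwise.
gcd(6, 423) = 3 and 3 | (187 − 4), so the pair is consistent; merging gives k ≡ 610 (mod 846), where 846 = lcm(6, 423).
gcd(846, 615) = 3 and 3 | (232 − 610), so the pair is consistent; merging gives k ≡ 14992 (mod 173430), where 173430 = lcm(846, 615).
The solution is unique modulo lcm(6, 423, 615) = 173430.

14992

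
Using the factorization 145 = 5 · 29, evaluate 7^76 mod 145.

Mod 5: 7 ≡ 2; since 4 | 76, by Fermat 2^76 ≡ 1 (mod 5).
Mod 29: 7 ≡ 7; by Fermat, exponent reduces to 76 mod 28 = 20; 7^20 ≡ 25 (mod 29).
Combine by CRT: x ≡ 1 (mod 5), x ≡ 25 (mod 29) ⇒ x ≡ 141 (mod 145).

141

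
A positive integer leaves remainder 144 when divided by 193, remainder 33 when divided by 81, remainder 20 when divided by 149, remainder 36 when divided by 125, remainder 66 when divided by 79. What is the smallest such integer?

2856249411

The moduli are pairwise coprime; N = 193·81·149·125·79 = 23002005375.
N/193 = 119181375; 119181375 ≡ 15 (mod 193); 15·103 ≡ 1, so inverse 103.
N/81 = 283975375; 283975375 ≡ 67 (mod 81); 67·52 ≡ 1, so inverse 52.
N/149 = 154375875; 154375875 ≡ 104 (mod 149); 104·96 ≡ 1, so inverse 96.
N/125 = 184016043; 184016043 ≡ 43 (mod 125); 43·32 ≡ 1, so inverse 32.
N/79 = 291164625; 291164625 ≡ 13 (mod 79); 13·73 ≡ 1, so inverse 73.
a ≡ 144·119181375·103 + 33·283975375·52 + 20·154375875·96 + 36·184016043·32 + 66·291164625·73 = 4166219222286.
4166219222286 mod 23002005375 = 2856249411.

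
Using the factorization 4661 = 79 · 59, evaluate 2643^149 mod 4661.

Mod 79: 2643 ≡ 36; by Fermat, exponent reduces to 149 mod 78 = 71; 36^71 ≡ 4 (mod 79).
Mod 59: 2643 ≡ 47; by Fermat, exponent reduces to 149 mod 58 = 33; 47^33 ≡ 32 (mod 59).
Combine by CRT: x ≡ 4 (mod 79), x ≡ 32 (mod 59) ⇒ x ≡ 1979 (mod 4661).

1979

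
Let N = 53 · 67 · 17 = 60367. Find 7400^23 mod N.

Mod 53: 7400 ≡ 33; 33^23 ≡ 35 (mod 53).
Mod 67: 7400 ≡ 30; 30^23 ≡ 38 (mod 67).
Mod 17: 7400 ≡ 5; by Fermat, exponent reduces to 23 mod 16 = 7; 5^7 ≡ 10 (mod 17).
Combine by CRT: x ≡ 35 (mod 53), x ≡ 38 (mod 67), x ≡ 10 (mod 17) ⇒ x ≡ 56586 (mod 60367).

56586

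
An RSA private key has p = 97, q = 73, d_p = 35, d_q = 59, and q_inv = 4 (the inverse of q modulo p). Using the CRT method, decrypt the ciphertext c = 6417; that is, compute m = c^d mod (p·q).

5861

m₁ = c^(d_p) mod p: c ≡ 15 (mod 97), and 15^35 mod 97 = 41.
m₂ = c^(d_q) mod q: c ≡ 66 (mod 73), and 66^59 mod 73 = 21.
h = q_inv·(m₁ − m₂) mod p = 4·(41 − 21) mod 97 = 80.
m = m₂ + h·q = 21 + 80·73 = 5861.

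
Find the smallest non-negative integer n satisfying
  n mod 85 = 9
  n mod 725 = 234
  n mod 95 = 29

gcd(85, 725) = 5 and 5 | (234 − 9), so the pair is consistent; merging gives n ≡ 8934 (mod 12325), where 12325 = lcm(85, 725).
gcd(12325, 95) = 5 and 5 | (29 − 8934), so the pair is consistent; merging gives n ≡ 230784 (mod 234175), where 234175 = lcm(12325, 95).
The solution is unique modulo lcm(85, 725, 95) = 234175.

230784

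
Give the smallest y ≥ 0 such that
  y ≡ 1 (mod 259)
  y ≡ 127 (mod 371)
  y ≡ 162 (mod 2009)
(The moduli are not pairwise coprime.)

1078995

gcd(259, 371) = 7 and 7 | (127 − 1), so the pair is consistent; merging gives y ≡ 8289 (mod 13727), where 13727 = lcm(259, 371).
gcd(13727, 2009) = 7 and 7 | (162 − 8289), so the pair is consistent; merging gives y ≡ 1078995 (mod 3939649), where 3939649 = lcm(13727, 2009).
The solution is unique modulo lcm(259, 371, 2009) = 3939649.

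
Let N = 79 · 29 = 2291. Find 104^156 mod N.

Mod 79: 104 ≡ 25; since 78 | 156, by Fermat 25^156 ≡ 1 (mod 79).
Mod 29: 104 ≡ 17; by Fermat, exponent reduces to 156 mod 28 = 16; 17^16 ≡ 1 (mod 29).
Combine by CRT: x ≡ 1 (mod 79), x ≡ 1 (mod 29) ⇒ x ≡ 1 (mod 2291).

1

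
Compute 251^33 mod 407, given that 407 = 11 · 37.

Mod 11: 251 ≡ 9; by Fermat, exponent reduces to 33 mod 10 = 3; 9^3 ≡ 3 (mod 11).
Mod 37: 251 ≡ 29; 29^33 ≡ 31 (mod 37).
Combine by CRT: x ≡ 3 (mod 11), x ≡ 31 (mod 37) ⇒ x ≡ 179 (mod 407).

179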